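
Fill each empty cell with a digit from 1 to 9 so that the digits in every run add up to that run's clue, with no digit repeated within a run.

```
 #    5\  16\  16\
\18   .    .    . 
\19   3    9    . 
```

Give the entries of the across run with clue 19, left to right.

3 9 7

16 in 2 cells must be {7,9}.
R1C1 = 5 − 3 = 2 completes the 5 down.
R1C2 = 16 − 9 = 7 completes the 16 down.
R1C3 = 18 − 9 = 9 completes the 18 across.
R2C3 = 19 − 12 = 7 completes the 19 across.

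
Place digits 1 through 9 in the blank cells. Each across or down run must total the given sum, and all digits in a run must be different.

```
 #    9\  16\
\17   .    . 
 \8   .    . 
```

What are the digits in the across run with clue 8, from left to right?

1 7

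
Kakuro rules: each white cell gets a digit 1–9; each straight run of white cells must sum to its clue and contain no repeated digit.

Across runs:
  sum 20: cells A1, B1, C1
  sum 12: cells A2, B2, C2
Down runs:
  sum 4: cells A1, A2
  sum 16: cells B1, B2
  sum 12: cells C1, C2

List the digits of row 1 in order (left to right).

4 in 2 cells must be {1,3}; 16 in 2 cells must be {7,9}.
The 20 across and the 4 down share only 3, so A1 = 3.
Given what's placed, B1 must be 9 to fit the 20 across and 16 down.
C1 = 20 − 12 = 8 completes the 20 across.
A2 = 4 − 3 = 1 completes the 4 down.
B2 = 16 − 9 = 7 completes the 16 down.
C2 = 12 − 8 = 4 completes the 12 across.

3 9 8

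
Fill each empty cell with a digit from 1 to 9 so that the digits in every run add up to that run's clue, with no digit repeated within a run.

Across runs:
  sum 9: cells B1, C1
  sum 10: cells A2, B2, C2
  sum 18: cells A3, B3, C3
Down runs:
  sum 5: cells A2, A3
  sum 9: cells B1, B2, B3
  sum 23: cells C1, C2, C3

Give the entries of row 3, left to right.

23 in 3 cells must be {6,8,9}.
Only 6 fits C2 under both its across sum 10 and down sum 23.
Given what's placed, C1 must be 8 to fit the 9 across and 23 down.
C3 = 23 − 14 = 9 completes the 23 down.
B1 = 9 − 8 = 1 completes the 9 across.
B2 = 3: the only remaining digit allowed by both the 10 across and the 9 down.
B3 = 9 − 4 = 5 completes the 9 down.
A2 = 10 − 9 = 1 completes the 10 across.
A3 = 18 − 14 = 4 completes the 18 across.

4 5 9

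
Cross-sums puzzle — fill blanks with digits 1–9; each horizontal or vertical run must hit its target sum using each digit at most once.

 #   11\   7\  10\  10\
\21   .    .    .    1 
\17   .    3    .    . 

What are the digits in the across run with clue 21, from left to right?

7 4 9 1

R1C2 = 7 − 3 = 4 completes the 7 down.
R2C4 = 10 − 1 = 9 completes the 10 down.
R2C1 = 4: the only remaining digit allowed by both the 17 across and the 11 down.
R2C3 = 17 − 16 = 1 completes the 17 across.
R1C1 = 11 − 4 = 7 completes the 11 down.
R1C3 = 21 − 12 = 9 completes the 21 across.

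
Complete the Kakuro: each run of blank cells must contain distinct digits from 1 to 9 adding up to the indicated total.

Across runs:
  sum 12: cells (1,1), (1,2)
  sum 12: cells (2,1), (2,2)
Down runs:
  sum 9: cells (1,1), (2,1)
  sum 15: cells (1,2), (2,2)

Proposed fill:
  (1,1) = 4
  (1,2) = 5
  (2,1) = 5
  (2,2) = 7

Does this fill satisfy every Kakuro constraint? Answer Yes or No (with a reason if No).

No — the across run (1,1)–(1,2) sums to 9, not 12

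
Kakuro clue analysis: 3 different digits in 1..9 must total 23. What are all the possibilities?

{6,8,9}

3 distinct digits from 1–9 sum between 6 and 24.
Only one set works: {6,8,9}.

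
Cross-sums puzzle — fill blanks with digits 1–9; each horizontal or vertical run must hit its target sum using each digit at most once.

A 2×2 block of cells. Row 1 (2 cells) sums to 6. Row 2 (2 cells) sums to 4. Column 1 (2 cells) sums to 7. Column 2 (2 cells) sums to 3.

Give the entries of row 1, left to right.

4 in 2 cells must be {1,3}; 3 in 2 cells must be {1,2}.
The 4 across and the 3 down share only 1, so (2,2) = 1.
(1,2) = 3 − 1 = 2 completes the 3 down.
(2,1) = 4 − 1 = 3 completes the 4 across.
(1,1) = 6 − 2 = 4 completes the 6 across.

4 2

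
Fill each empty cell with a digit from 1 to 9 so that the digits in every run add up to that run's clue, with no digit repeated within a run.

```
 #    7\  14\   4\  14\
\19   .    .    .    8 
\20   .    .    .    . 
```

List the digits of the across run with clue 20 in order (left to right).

5, 8, 1, 6

4 in 2 cells must be {1,3}.
R2C4 = 14 − 8 = 6 completes the 14 down.
Nothing is forced directly, so branch on R1C2, whose candidates are 5 or 6. If R1C2 = 5: then R1C3 would have to be in {2,4} for the 19 across but in {1,3} for the 4 down — contradiction. So R1C2 = 6.
R2C2 = 14 − 6 = 8 completes the 14 down.
Given what's placed, R2C3 must be 1 to fit the 20 across and 4 down.
R1C3 = 4 − 1 = 3 completes the 4 down.
R2C1 = 20 − 15 = 5 completes the 20 across.
R1C1 = 19 − 17 = 2 completes the 19 across.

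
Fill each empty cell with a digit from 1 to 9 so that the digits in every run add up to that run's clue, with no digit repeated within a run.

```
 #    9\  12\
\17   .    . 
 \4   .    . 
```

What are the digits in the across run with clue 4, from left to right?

17 in 2 cells must be {8,9}; 4 in 2 cells must be {1,3}.
The 17 across and the 9 down share only 8, so R1C1 = 8.
R1C2 = 17 − 8 = 9 completes the 17 across.
R2C1 = 9 − 8 = 1 completes the 9 down.
R2C2 = 4 − 1 = 3 completes the 4 across.

1 3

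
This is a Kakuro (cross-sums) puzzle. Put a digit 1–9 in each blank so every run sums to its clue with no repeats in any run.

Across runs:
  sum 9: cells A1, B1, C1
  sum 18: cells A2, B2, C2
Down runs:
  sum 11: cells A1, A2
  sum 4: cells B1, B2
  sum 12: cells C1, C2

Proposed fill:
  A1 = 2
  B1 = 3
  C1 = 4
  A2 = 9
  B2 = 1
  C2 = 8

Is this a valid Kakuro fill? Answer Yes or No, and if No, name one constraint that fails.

Across: 2+3+4=9; 9+1+8=18. Down: 2+9=11; 3+1=4; 4+8=12. No digit repeats within any run.

Yes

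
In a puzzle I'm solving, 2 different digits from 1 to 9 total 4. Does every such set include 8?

The only way to make 4 from 2 distinct digits is {1,3}, which does not contain 8.

No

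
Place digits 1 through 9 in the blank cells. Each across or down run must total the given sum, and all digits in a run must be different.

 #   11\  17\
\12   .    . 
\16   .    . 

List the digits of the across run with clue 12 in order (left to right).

16 in 2 cells must be {7,9}; 17 in 2 cells must be {8,9}.
The 16 across and the 17 down share only 9, so R2C2 = 9.
R1C2 = 17 − 9 = 8 completes the 17 down.
R2C1 = 16 − 9 = 7 completes the 16 across.
R1C1 = 12 − 8 = 4 completes the 12 across.

4 8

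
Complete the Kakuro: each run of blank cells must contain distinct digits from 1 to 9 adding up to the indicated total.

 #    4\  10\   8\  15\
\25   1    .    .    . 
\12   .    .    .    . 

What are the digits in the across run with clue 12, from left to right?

3, 2, 1, 6

4 in 2 cells must be {1,3}.
R1C3 = 7: the only remaining digit allowed by both the 25 across and the 8 down.
R2C1 = 4 − 1 = 3 completes the 4 down.
R2C3 = 8 − 7 = 1 completes the 8 down.
R2C4 = 6: the only remaining digit allowed by both the 12 across and the 15 down.
R1C4 = 15 − 6 = 9 completes the 15 down.
R2C2 = 12 − 10 = 2 completes the 12 across.
R1C2 = 25 − 17 = 8 completes the 25 across.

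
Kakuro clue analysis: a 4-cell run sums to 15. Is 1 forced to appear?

Counterexample: {2,3,4,6} sums to 15 without using 1.

No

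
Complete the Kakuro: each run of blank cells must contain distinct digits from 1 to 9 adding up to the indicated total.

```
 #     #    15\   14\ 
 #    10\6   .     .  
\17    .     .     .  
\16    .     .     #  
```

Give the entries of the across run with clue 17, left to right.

3 5 9

16 in 2 cells must be {7,9}.
The 6 across and the 14 down share only 5, so R1C3 = 5.
R2C3 = 14 − 5 = 9 completes the 14 down.
R1C2 = 6 − 5 = 1 completes the 6 across.
R3C2 = 9: the only remaining digit allowed by both the 16 across and the 15 down.
R2C2 = 15 − 10 = 5 completes the 15 down.
R3C1 = 16 − 9 = 7 completes the 16 across.
R2C1 = 17 − 14 = 3 completes the 17 across.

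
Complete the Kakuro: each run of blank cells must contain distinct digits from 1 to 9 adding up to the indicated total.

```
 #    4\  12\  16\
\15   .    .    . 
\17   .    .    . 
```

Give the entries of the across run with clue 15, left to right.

3 5 7

4 in 2 cells must be {1,3}; 16 in 2 cells must be {7,9}.
Nothing is forced directly, so branch on R1C1, whose candidates are 1 or 3. If R1C1 = 1: that forces R1C3 = 9, R2C1 = 3, after which R2C3 would have to be in {5,6,8,9} for the 17 across but in {7} for the 16 down — contradiction. So R1C1 = 3.
Given what's placed, R1C3 must be 7 to fit the 15 across and 16 down.
R2C1 = 4 − 3 = 1 completes the 4 down.
R2C3 = 16 − 7 = 9 completes the 16 down.
R1C2 = 15 − 10 = 5 completes the 15 across.
R2C2 = 17 − 10 = 7 completes the 17 across.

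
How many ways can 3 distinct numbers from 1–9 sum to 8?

3 distinct digits from 1–9 sum between 6 and 24.
Enumerating: {1,2,5}, {1,3,4}.

2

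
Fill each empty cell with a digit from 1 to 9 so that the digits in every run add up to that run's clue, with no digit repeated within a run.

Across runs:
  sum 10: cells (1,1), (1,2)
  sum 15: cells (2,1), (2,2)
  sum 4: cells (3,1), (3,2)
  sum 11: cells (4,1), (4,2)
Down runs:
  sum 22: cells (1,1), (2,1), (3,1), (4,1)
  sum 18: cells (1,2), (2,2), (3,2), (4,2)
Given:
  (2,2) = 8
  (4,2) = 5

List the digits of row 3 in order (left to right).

4 in 2 cells must be {1,3}.
(2,1) = 15 − 8 = 7 completes the 15 across.
(4,1) = 11 − 5 = 6 completes the 11 across.
Given what's placed, (3,1) must be 1 to fit the 4 across and 22 down.
(3,2) = 4 − 1 = 3 completes the 4 across.
(1,1) = 22 − 14 = 8 completes the 22 down.
(1,2) = 10 − 8 = 2 completes the 10 across.

1 3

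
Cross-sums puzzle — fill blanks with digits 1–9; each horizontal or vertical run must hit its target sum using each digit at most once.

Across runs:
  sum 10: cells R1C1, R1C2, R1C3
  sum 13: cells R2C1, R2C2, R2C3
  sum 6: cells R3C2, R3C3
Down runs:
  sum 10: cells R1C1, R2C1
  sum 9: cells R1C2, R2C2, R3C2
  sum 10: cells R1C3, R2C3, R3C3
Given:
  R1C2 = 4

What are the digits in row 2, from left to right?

Given what's placed, R1C1 must be 1 to fit the 10 across and 10 down.
R1C3 = 10 − 5 = 5 completes the 10 across.
R2C1 = 10 − 1 = 9 completes the 10 down.
R2C2 = 3: the only remaining digit allowed by both the 13 across and the 9 down.
R2C3 = 13 − 12 = 1 completes the 13 across.
R3C2 = 9 − 7 = 2 completes the 9 down.
R3C3 = 6 − 2 = 4 completes the 6 across.

9, 3, 1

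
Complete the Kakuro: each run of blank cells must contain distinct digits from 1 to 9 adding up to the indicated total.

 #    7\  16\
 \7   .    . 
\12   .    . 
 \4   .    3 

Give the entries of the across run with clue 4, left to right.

4 in 2 cells must be {1,3}; 7 in 3 cells must be {1,2,4}.
Intersecting the 12 across with the 7 down forces R2C1 = 4.
R2C2 = 12 − 4 = 8 completes the 12 across.
R3C1 = 4 − 3 = 1 completes the 4 across.
R1C1 = 7 − 5 = 2 completes the 7 down.
R1C2 = 7 − 2 = 5 completes the 7 across.

1, 3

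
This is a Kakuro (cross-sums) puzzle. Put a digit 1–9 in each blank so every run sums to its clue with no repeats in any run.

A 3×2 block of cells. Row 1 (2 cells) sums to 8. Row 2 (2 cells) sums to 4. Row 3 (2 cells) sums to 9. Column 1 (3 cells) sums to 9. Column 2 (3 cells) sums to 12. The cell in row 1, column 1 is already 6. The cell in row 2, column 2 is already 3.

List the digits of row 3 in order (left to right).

4 in 2 cells must be {1,3}.
(1,2) = 8 − 6 = 2 completes the 8 across.
(2,1) = 4 − 3 = 1 completes the 4 across.
(3,1) = 9 − 7 = 2 completes the 9 down.
(3,2) = 9 − 2 = 7 completes the 9 across.

2 7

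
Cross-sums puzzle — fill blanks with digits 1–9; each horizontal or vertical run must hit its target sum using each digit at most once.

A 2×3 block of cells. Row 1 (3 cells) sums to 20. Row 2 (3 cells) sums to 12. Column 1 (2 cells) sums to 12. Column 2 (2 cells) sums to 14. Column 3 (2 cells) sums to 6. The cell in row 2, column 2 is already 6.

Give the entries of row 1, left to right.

7, 8, 5

(1,2) = 14 − 6 = 8 completes the 14 down.
Given what's placed, (1,3) must be 5 to fit the 20 across and 6 down.
(2,3) = 6 − 5 = 1 completes the 6 down.
(1,1) = 20 − 13 = 7 completes the 20 across.
(2,1) = 12 − 7 = 5 completes the 12 across.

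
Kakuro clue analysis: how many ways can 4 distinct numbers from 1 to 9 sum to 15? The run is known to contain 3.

4

4 distinct digits from 1–9 sum between 10 and 30.
Keeping only sets containing 3.
Enumerating: {1,2,3,9}, {1,3,4,7}, {1,3,5,6}, {2,3,4,6}.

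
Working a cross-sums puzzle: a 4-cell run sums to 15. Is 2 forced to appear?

No

Counterexample: {1,3,4,7} sums to 15 without using 2.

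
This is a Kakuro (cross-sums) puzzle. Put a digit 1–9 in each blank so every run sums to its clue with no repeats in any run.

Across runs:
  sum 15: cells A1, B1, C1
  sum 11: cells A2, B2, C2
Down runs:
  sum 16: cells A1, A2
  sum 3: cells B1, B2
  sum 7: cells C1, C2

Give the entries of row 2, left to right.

7, 1, 3

16 in 2 cells must be {7,9}; 3 in 2 cells must be {1,2}.
The 11 across and the 16 down share only 7, so A2 = 7.
Given what's placed, B2 must be 1 to fit the 11 across and 3 down.
C2 = 11 − 8 = 3 completes the 11 across.
A1 = 16 − 7 = 9 completes the 16 down.
B1 = 3 − 1 = 2 completes the 3 down.
C1 = 15 − 11 = 4 completes the 15 across.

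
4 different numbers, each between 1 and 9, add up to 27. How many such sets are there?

4 distinct digits from 1–9 sum between 10 and 30.
Enumerating: {3,7,8,9}, {4,6,8,9}, {5,6,7,9}.

3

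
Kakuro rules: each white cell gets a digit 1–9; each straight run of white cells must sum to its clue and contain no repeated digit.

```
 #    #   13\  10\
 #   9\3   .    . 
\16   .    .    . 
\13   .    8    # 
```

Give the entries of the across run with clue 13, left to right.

3 in 2 cells must be {1,2}.
R3C1 = 13 − 8 = 5 completes the 13 across.
R2C1 = 9 − 5 = 4 completes the 9 down.
R2C2 = 3: the only remaining digit allowed by both the 16 across and the 13 down.
R2C3 = 16 − 7 = 9 completes the 16 across.
R1C2 = 13 − 11 = 2 completes the 13 down.
R1C3 = 3 − 2 = 1 completes the 3 across.

5, 8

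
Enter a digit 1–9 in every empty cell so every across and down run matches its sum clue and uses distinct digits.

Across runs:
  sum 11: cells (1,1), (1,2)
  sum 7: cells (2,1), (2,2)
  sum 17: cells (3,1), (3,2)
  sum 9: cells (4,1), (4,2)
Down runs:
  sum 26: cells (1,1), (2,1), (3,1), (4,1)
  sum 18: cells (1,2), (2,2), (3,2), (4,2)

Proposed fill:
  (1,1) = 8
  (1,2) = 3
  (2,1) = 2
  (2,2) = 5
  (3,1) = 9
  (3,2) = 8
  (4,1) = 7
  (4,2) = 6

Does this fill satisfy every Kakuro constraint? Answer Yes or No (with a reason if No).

No — the across run (4,1)–(4,2) sums to 13, not 9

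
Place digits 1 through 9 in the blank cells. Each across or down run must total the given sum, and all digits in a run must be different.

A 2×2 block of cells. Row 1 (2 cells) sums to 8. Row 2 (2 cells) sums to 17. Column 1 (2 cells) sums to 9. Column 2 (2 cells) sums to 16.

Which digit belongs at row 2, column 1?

17 in 2 cells must be {8,9}; 16 in 2 cells must be {7,9}.
The 8 across and the 16 down share only 7, so (1,2) = 7.
The 17 across and the 9 down share only 8, so (2,1) = 8.
(2,2) = 17 − 8 = 9 completes the 17 across.
(1,1) = 8 − 7 = 1 completes the 8 across.

8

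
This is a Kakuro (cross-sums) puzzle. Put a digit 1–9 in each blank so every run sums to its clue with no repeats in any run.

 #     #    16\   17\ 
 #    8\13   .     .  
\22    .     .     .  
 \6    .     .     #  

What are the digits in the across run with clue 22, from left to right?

6, 7, 9

17 in 2 cells must be {8,9}.
Nothing is forced directly, so branch on R2C3, whose candidates are 8 or 9. If R2C3 = 8: that forces R1C3 = 9, R2C1 = 5, R2C2 = 9, after which R3C1 would have to be in {1,2,4,5} for the 6 across but in {3} for the 8 down — contradiction. So R2C3 = 9.
R1C3 = 17 − 9 = 8 completes the 17 down.
R1C2 = 13 − 8 = 5 completes the 13 across.
No cell is forced outright now. R3C2 can only be 2 or 4 (the digits allowed by both its 6 across and its 16 down). If R3C2 = 2: then R2C2 would have to be in {5,6,7,8} for the 22 across but in {9} for the 16 down — contradiction. So R3C2 = 4.
R2C2 = 16 − 9 = 7 completes the 16 down.
R3C1 = 6 − 4 = 2 completes the 6 across.
R2C1 = 22 − 16 = 6 completes the 22 across.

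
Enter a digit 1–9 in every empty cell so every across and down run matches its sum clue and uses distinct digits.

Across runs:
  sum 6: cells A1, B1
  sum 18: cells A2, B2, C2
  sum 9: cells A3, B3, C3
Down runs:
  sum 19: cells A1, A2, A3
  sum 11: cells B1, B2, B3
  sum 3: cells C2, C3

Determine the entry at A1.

3 in 2 cells must be {1,2}.
Nothing is forced directly, so branch on C2, whose candidates are 1 or 2. If C2 = 2: that forces B2 = 7, C3 = 1, B1 = 1, A2 = 9, B3 = 3, after which A1 would have to be in {5} for the 6 across but in {2,3,4,6,7,8} for the 19 down — contradiction. So C2 = 1.
Given what's placed, B2 must be 8 to fit the 18 across and 11 down.
C3 = 3 − 1 = 2 completes the 3 down.
A2 = 18 − 9 = 9 completes the 18 across.
B3 = 1: the only remaining digit allowed by both the 9 across and the 11 down.
B1 = 11 − 9 = 2 completes the 11 down.
A3 = 9 − 3 = 6 completes the 9 across.
A1 = 6 − 2 = 4 completes the 6 across.

4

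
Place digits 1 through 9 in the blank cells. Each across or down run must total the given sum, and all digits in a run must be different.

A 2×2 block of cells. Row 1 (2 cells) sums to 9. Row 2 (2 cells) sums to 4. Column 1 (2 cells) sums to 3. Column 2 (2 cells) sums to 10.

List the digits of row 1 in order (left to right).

2 7

4 in 2 cells must be {1,3}; 3 in 2 cells must be {1,2}.
The 4 across and the 3 down share only 1, so (2,1) = 1.
(2,2) = 4 − 1 = 3 completes the 4 across.
(1,1) = 3 − 1 = 2 completes the 3 down.
(1,2) = 9 − 2 = 7 completes the 9 across.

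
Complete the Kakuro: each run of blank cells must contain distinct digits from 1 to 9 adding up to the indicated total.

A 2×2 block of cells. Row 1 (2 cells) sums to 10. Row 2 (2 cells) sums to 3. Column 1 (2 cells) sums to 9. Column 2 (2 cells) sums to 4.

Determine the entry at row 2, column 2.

1

3 in 2 cells must be {1,2}; 4 in 2 cells must be {1,3}.
The 3 across and the 4 down share only 1, so (2,2) = 1.
(1,2) = 4 − 1 = 3 completes the 4 down.
(2,1) = 3 − 1 = 2 completes the 3 across.
(1,1) = 10 − 3 = 7 completes the 10 across.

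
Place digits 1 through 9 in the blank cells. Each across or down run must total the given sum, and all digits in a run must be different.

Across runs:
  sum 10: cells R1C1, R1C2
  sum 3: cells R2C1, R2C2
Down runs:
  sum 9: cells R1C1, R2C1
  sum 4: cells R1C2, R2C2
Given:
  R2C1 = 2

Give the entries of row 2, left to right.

2 1

3 in 2 cells must be {1,2}; 4 in 2 cells must be {1,3}.
R1C1 = 9 − 2 = 7 completes the 9 down.
R1C2 = 10 − 7 = 3 completes the 10 across.
R2C2 = 3 − 2 = 1 completes the 3 across.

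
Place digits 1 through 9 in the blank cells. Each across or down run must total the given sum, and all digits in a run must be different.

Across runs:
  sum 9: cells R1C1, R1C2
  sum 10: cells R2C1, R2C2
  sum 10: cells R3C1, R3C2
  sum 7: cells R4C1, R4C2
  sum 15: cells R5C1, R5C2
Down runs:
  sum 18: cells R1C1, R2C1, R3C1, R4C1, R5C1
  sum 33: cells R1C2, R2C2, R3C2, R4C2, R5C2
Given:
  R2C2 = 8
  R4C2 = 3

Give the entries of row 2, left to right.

R2C1 = 10 − 8 = 2 completes the 10 across.
R4C1 = 7 − 3 = 4 completes the 7 across.
No cell is forced outright now. R1C2 can only be 6 or 7 (the digits allowed by both its 9 across and its 33 down). If R1C2 = 7: then R1C1 would have to be in {2} for the 9 across but in {1,3,5,6,8} for the 18 down — contradiction. So R1C2 = 6.
R1C1 = 9 − 6 = 3 completes the 9 across.
Given what's placed, R5C1 must be 8 to fit the 15 across and 18 down.
R5C2 = 15 − 8 = 7 completes the 15 across.
R3C1 = 18 − 17 = 1 completes the 18 down.
R3C2 = 10 − 1 = 9 completes the 10 across.

2, 8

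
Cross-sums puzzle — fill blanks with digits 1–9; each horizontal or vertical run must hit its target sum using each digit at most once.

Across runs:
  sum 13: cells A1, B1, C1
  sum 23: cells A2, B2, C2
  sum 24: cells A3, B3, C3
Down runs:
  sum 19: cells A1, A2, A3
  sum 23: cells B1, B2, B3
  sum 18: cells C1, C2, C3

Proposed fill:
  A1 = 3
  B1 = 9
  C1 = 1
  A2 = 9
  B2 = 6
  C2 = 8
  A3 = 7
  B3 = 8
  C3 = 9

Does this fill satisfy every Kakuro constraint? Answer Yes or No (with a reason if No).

Across: 3+9+1=13; 9+6+8=23; 7+8+9=24. Down: 3+9+7=19; 9+6+8=23; 1+8+9=18. No digit repeats within any run.

Yes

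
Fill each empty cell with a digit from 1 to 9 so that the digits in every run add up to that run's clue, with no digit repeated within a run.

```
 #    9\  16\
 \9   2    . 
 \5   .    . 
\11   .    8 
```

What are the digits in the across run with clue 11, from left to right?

3, 8

R1C2 = 9 − 2 = 7 completes the 9 across.
R2C2 = 16 − 15 = 1 completes the 16 down.
R3C1 = 11 − 8 = 3 completes the 11 across.
R2C1 = 5 − 1 = 4 completes the 5 across.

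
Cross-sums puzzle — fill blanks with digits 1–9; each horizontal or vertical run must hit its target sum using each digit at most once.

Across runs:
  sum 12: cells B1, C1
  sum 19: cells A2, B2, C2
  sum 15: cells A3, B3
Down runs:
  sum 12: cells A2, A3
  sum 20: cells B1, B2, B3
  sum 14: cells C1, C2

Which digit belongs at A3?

Nothing is forced directly, so branch on A3, whose candidates are 7 or 8 or 9. If A3 = 7: that forces A2 = 5, B3 = 8, after which B2 would have to be in {6,8} for the 19 across but in {3,5,7,9} for the 20 down — contradiction. If A3 = 9: that forces A2 = 3, C2 = 9, B3 = 6, C1 = 5, after which B2 would have to be in {7} for the 19 across but in {5,9} for the 20 down — contradiction. So A3 = 8.
A2 = 12 − 8 = 4 completes the 12 down.
B3 = 15 − 8 = 7 completes the 15 across.
No cell is forced outright now. B2 can only be 8 or 9 (the digits allowed by both its 19 across and its 20 down). If B2 = 8: that forces B1 = 5, after which C1 would have to be in {7} for the 12 across but in {5,6,8,9} for the 14 down — contradiction. So B2 = 9.
B1 = 20 − 16 = 4 completes the 20 down.
C1 = 12 − 4 = 8 completes the 12 across.
C2 = 19 − 13 = 6 completes the 19 across.

8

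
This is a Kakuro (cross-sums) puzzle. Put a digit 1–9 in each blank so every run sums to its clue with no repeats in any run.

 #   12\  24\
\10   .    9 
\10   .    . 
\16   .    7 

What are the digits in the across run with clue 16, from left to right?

16 in 2 cells must be {7,9}; 24 in 3 cells must be {7,8,9}.
R1C1 = 10 − 9 = 1 completes the 10 across.
R2C2 = 24 − 16 = 8 completes the 24 down.
R3C1 = 16 − 7 = 9 completes the 16 across.
R2C1 = 10 − 8 = 2 completes the 10 across.

9 7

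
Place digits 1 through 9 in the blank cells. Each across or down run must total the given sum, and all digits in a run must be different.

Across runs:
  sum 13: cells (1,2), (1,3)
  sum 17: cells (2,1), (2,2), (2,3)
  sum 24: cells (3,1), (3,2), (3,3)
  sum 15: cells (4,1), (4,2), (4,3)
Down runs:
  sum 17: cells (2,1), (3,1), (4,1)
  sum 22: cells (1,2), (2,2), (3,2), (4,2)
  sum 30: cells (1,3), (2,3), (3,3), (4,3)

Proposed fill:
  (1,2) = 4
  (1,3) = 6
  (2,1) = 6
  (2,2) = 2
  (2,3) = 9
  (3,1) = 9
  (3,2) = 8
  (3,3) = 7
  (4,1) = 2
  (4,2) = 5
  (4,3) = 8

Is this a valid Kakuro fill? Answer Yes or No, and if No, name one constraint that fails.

No — the across run (1,2)–(1,3) sums to 10, not 13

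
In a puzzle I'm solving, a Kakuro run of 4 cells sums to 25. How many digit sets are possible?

6

4 distinct digits from 1–9 sum between 10 and 30.
Enumerating: {1,7,8,9}, {2,6,8,9}, {3,5,8,9}, {3,6,7,9}, {4,5,7,9}, {4,6,7,8}.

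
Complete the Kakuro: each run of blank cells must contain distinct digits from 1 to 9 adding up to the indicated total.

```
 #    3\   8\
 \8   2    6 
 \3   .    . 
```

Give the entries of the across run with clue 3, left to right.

1 2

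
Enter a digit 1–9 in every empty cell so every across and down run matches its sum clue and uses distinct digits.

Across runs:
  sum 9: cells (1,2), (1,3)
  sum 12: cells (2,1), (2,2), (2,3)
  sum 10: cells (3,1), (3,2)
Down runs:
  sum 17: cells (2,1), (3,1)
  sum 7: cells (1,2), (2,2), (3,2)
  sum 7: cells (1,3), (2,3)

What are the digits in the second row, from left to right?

17 in 2 cells must be {8,9}; 7 in 3 cells must be {1,2,4}.
Nothing is forced directly, so branch on (2,1), whose candidates are 8 or 9. If (2,1) = 8: that forces (2,2) = 1, (2,3) = 3, (3,1) = 9, after which (3,2) would have to be in {1} for the 10 across but in {2,4} for the 7 down — contradiction. So (2,1) = 9.
(3,1) = 17 − 9 = 8 completes the 17 down.
(3,2) = 10 − 8 = 2 completes the 10 across.
(2,2) = 1: the only remaining digit allowed by both the 12 across and the 7 down.
(2,3) = 12 − 10 = 2 completes the 12 across.
(1,2) = 7 − 3 = 4 completes the 7 down.
(1,3) = 9 − 4 = 5 completes the 9 across.

9 1 2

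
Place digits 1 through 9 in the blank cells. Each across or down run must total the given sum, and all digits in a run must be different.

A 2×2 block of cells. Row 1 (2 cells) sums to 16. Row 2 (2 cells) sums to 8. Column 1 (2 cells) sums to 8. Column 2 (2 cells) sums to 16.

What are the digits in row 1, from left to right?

7, 9

16 in 2 cells must be {7,9}.
The 16 across and the 8 down share only 7, so (1,1) = 7.
(1,2) = 16 − 7 = 9 completes the 16 across.
(2,1) = 8 − 7 = 1 completes the 8 down.
(2,2) = 8 − 1 = 7 completes the 8 across.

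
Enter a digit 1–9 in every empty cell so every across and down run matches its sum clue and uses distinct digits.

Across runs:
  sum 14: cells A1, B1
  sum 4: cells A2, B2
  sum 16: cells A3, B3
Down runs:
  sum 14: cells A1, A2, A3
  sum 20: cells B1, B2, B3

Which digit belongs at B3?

4 in 2 cells must be {1,3}; 16 in 2 cells must be {7,9}.
The 4 across and the 20 down share only 3, so B2 = 3.
Given what's placed, B3 must be 9 to fit the 16 across and 20 down.
B1 = 20 − 12 = 8 completes the 20 down.
A2 = 4 − 3 = 1 completes the 4 across.
A3 = 16 − 9 = 7 completes the 16 across.
A1 = 14 − 8 = 6 completes the 14 across.

9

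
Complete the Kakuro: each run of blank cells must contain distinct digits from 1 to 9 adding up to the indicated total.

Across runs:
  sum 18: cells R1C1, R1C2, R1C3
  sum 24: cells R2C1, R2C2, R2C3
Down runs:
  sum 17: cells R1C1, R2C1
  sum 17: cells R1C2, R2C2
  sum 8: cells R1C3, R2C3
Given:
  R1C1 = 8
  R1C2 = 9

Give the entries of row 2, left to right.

9 8 7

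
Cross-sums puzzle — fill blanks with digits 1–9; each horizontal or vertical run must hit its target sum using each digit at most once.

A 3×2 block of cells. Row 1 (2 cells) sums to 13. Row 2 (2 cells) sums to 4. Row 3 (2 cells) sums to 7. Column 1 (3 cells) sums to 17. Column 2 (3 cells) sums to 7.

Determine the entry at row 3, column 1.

5

4 in 2 cells must be {1,3}; 7 in 3 cells must be {1,2,4}.
The 13 across and the 7 down share only 4, so (1,2) = 4.
Given what's placed, (2,2) must be 1 to fit the 4 across and 7 down.
(3,2) = 7 − 5 = 2 completes the 7 down.
(1,1) = 13 − 4 = 9 completes the 13 across.
(2,1) = 4 − 1 = 3 completes the 4 across.
(3,1) = 7 − 2 = 5 completes the 7 across.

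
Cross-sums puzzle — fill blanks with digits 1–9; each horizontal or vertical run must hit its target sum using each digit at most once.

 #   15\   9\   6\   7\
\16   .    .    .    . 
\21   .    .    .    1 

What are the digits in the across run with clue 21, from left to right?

8, 7, 5, 1

R1C4 = 7 − 1 = 6 completes the 7 down.
Given what's placed, R1C1 must be 7 to fit the 16 across and 15 down.
R2C1 = 15 − 7 = 8 completes the 15 down.
Given what's placed, R2C3 must be 5 to fit the 21 across and 6 down.
R1C3 = 6 − 5 = 1 completes the 6 down.
R2C2 = 21 − 14 = 7 completes the 21 across.
R1C2 = 16 − 14 = 2 completes the 16 across.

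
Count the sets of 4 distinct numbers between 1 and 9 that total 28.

4 distinct digits from 1–9 sum between 10 and 30.
Enumerating: {4,7,8,9}, {5,6,8,9}.

2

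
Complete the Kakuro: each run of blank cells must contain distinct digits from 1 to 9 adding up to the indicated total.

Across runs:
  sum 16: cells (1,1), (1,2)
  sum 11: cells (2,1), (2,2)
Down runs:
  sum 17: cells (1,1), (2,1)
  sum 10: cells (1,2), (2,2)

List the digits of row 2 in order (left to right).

16 in 2 cells must be {7,9}; 17 in 2 cells must be {8,9}.
The 16 across and the 17 down share only 9, so (1,1) = 9.
(1,2) = 16 − 9 = 7 completes the 16 across.
(2,1) = 17 − 9 = 8 completes the 17 down.
(2,2) = 11 − 8 = 3 completes the 11 across.

8 3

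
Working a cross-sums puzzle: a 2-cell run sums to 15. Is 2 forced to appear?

Counterexample: {6,9} sums to 15 without using 2.

No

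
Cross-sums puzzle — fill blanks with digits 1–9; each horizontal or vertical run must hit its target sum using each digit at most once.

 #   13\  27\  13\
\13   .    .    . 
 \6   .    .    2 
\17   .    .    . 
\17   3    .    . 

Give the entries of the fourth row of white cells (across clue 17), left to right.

6 in 3 cells must be {1,2,3}.
R2C1 = 1: the only remaining digit allowed by both the 6 across and the 13 down.
R2C2 = 6 − 3 = 3 completes the 6 across.
R4C3 = 6: the only remaining digit allowed by both the 17 across and the 13 down.
R4C2 = 17 − 9 = 8 completes the 17 across.

3 8 6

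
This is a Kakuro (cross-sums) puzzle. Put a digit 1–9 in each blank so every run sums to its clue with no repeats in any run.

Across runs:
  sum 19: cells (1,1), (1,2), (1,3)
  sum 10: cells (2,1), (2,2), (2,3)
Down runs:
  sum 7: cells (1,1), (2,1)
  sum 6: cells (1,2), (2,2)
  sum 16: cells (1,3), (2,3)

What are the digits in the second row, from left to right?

16 in 2 cells must be {7,9}.
The 10 across and the 16 down share only 7, so (2,3) = 7.
(1,3) = 16 − 7 = 9 completes the 16 down.
Nothing is forced directly, so branch on (1,2), whose candidates are 2 or 4. If (1,2) = 2: then (1,1) would have to be in {8} for the 19 across but in {1,2,3,4,5,6} for the 7 down — contradiction. So (1,2) = 4.
(1,1) = 19 − 13 = 6 completes the 19 across.
(2,1) = 7 − 6 = 1 completes the 7 down.
(2,2) = 10 − 8 = 2 completes the 10 across.

1 2 7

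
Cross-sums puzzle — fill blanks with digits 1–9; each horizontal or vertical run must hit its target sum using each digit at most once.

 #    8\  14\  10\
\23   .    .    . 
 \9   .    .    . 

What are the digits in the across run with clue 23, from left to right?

6 8 9

23 in 3 cells must be {6,8,9}.
The 23 across and the 8 down share only 6, so R1C1 = 6.
R2C1 = 8 − 6 = 2 completes the 8 down.
Given what's placed, R2C2 must be 6 to fit the 9 across and 14 down.
R2C3 = 9 − 8 = 1 completes the 9 across.
R1C2 = 14 − 6 = 8 completes the 14 down.
R1C3 = 23 − 14 = 9 completes the 23 across.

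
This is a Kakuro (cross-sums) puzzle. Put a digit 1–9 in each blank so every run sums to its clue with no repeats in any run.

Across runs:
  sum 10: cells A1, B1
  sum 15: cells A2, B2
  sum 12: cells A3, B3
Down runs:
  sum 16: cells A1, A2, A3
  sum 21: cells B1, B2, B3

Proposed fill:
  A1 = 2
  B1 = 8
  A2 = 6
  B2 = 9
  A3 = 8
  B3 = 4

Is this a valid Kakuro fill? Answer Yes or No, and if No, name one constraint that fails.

Across: 2+8=10; 6+9=15; 8+4=12. Down: 2+6+8=16; 8+9+4=21. No digit repeats within any run.

Yes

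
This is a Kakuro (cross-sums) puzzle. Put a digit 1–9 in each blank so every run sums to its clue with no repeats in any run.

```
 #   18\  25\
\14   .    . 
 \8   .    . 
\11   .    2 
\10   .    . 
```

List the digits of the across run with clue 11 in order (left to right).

9, 2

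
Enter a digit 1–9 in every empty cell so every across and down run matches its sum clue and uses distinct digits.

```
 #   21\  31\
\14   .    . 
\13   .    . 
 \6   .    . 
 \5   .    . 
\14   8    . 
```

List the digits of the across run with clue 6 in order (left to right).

R5C2 = 14 − 8 = 6 completes the 14 across.
Nothing is forced directly, so branch on R1C1, whose candidates are 5 or 6. If R1C1 = 5: that forces R1C2 = 9, R2C1 = 4, after which R2C2 would have to be in {9} for the 13 across but in {1,3,4,5,7,8} for the 31 down — contradiction. So R1C1 = 6.
R1C2 = 14 − 6 = 8 completes the 14 across.
Given what's placed, R2C1 must be 4 to fit the 13 across and 21 down.
R2C2 = 13 − 4 = 9 completes the 13 across.
Nothing is forced directly, so branch on R3C1, whose candidates are 1 or 2. If R3C1 = 2: then R3C2 would have to be in {4} for the 6 across but in {1,3,5,7} for the 31 down — contradiction. So R3C1 = 1.
R3C2 = 6 − 1 = 5 completes the 6 across.

1, 5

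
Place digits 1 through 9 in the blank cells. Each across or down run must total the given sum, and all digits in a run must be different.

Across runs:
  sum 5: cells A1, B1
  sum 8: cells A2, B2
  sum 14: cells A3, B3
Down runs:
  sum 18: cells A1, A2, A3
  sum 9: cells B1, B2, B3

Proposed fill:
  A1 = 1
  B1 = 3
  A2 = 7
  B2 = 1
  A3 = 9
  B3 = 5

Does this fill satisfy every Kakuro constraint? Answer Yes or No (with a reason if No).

No — the across run A1–B1 sums to 4, not 5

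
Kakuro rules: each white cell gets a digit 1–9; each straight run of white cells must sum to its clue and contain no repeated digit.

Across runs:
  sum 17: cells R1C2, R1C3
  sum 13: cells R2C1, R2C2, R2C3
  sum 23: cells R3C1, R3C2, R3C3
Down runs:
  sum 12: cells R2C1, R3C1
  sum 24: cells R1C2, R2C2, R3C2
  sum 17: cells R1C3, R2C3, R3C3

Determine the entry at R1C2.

17 in 2 cells must be {8,9}; 23 in 3 cells must be {6,8,9}; 24 in 3 cells must be {7,8,9}.
Nothing is forced directly, so branch on R1C2, whose candidates are 8 or 9. If R1C2 = 9: that forces R1C3 = 8, R3C2 = 8, R3C3 = 6, R2C2 = 7, after which R2C3 would have to be in {1,2,4,5} for the 13 across but in {3} for the 17 down — contradiction. So R1C2 = 8.

8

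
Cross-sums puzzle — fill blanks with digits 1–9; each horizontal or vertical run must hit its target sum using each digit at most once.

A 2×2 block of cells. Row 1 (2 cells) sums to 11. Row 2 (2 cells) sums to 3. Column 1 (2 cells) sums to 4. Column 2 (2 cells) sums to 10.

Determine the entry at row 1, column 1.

3 in 2 cells must be {1,2}; 4 in 2 cells must be {1,3}.
The 11 across and the 4 down share only 3, so (1,1) = 3.
(1,2) = 11 − 3 = 8 completes the 11 across.
(2,1) = 4 − 3 = 1 completes the 4 down.
(2,2) = 3 − 1 = 2 completes the 3 across.

3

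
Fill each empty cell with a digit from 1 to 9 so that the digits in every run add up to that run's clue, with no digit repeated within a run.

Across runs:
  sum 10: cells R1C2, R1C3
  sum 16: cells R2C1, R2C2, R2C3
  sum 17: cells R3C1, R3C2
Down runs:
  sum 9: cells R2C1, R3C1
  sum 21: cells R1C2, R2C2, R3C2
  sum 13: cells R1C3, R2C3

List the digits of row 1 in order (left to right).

4 6

17 in 2 cells must be {8,9}.
The 17 across and the 9 down share only 8, so R3C1 = 8.
R3C2 = 17 − 8 = 9 completes the 17 across.
R2C1 = 9 − 8 = 1 completes the 9 down.
No cell is forced outright now. R2C2 can only be 7 or 8 (the digits allowed by both its 16 across and its 21 down). If R2C2 = 7: then R1C2 would have to be in {1,2,3,4,6,7,8,9} for the 10 across but in {5} for the 21 down — contradiction. So R2C2 = 8.
R1C2 = 21 − 17 = 4 completes the 21 down.
R1C3 = 10 − 4 = 6 completes the 10 across.
R2C3 = 16 − 9 = 7 completes the 16 across.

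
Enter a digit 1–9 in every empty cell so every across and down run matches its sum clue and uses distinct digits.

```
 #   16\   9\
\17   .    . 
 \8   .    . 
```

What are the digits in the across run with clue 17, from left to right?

17 in 2 cells must be {8,9}; 16 in 2 cells must be {7,9}.
The 17 across and the 16 down share only 9, so R1C1 = 9.
R1C2 = 17 − 9 = 8 completes the 17 across.
R2C1 = 16 − 9 = 7 completes the 16 down.
R2C2 = 8 − 7 = 1 completes the 8 across.

9 8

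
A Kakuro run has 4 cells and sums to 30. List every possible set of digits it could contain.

{6,7,8,9}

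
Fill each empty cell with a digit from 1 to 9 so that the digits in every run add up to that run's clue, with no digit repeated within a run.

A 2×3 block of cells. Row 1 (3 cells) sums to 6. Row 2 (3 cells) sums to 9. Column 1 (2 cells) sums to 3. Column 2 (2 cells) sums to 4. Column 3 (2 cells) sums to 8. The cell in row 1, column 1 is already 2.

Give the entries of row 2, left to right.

6 in 3 cells must be {1,2,3}; 3 in 2 cells must be {1,2}; 4 in 2 cells must be {1,3}.
(2,1) = 3 − 2 = 1 completes the 3 down.
Given what's placed, (2,2) must be 3 to fit the 9 across and 4 down.
(2,3) = 9 − 4 = 5 completes the 9 across.
(1,2) = 4 − 3 = 1 completes the 4 down.
(1,3) = 6 − 3 = 3 completes the 6 across.

1, 3, 5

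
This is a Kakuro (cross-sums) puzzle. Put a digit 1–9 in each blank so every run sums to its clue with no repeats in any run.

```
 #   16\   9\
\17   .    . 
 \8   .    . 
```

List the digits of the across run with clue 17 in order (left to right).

9 8

17 in 2 cells must be {8,9}; 16 in 2 cells must be {7,9}.
The 17 across and the 16 down share only 9, so R1C1 = 9.
R1C2 = 17 − 9 = 8 completes the 17 across.
R2C1 = 16 − 9 = 7 completes the 16 down.
R2C2 = 8 − 7 = 1 completes the 8 across.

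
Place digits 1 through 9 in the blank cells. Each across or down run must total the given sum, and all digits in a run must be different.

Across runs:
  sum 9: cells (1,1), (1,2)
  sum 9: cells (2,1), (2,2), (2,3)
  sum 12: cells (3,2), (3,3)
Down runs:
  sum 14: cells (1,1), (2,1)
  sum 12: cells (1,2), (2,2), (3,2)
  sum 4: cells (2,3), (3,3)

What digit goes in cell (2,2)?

4 in 2 cells must be {1,3}.
The 12 across and the 4 down share only 3, so (3,3) = 3.
(2,3) = 4 − 3 = 1 completes the 4 down.
(3,2) = 12 − 3 = 9 completes the 12 across.
(2,2) = 2: the only remaining digit allowed by both the 9 across and the 12 down.
(1,2) = 12 − 11 = 1 completes the 12 down.
(2,1) = 9 − 3 = 6 completes the 9 across.
(1,1) = 9 − 1 = 8 completes the 9 across.

2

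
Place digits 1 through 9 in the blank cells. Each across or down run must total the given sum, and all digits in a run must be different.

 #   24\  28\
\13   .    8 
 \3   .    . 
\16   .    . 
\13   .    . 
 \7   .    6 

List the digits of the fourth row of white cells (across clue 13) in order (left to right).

3 in 2 cells must be {1,2}; 16 in 2 cells must be {7,9}.
R1C1 = 13 − 8 = 5 completes the 13 across.
R5C1 = 7 − 6 = 1 completes the 7 across.
R2C1 = 2: the only remaining digit allowed by both the 3 across and the 24 down.
R2C2 = 3 − 2 = 1 completes the 3 across.
Given what's placed, R3C2 must be 9 to fit the 16 across and 28 down.
R4C2 = 28 − 24 = 4 completes the 28 down.
R3C1 = 16 − 9 = 7 completes the 16 across.
R4C1 = 13 − 4 = 9 completes the 13 across.

9 4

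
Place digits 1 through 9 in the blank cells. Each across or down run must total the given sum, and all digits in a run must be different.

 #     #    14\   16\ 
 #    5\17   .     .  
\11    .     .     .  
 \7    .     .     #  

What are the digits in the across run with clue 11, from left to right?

17 in 2 cells must be {8,9}; 16 in 2 cells must be {7,9}.
The 17 across and the 16 down share only 9, so R1C3 = 9.
R2C3 = 16 − 9 = 7 completes the 16 down.
R1C2 = 17 − 9 = 8 completes the 17 across.
R2C2 = 1: the only remaining digit allowed by both the 11 across and the 14 down.
R3C2 = 14 − 9 = 5 completes the 14 down.
R2C1 = 11 − 8 = 3 completes the 11 across.
R3C1 = 7 − 5 = 2 completes the 7 across.

3 1 7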